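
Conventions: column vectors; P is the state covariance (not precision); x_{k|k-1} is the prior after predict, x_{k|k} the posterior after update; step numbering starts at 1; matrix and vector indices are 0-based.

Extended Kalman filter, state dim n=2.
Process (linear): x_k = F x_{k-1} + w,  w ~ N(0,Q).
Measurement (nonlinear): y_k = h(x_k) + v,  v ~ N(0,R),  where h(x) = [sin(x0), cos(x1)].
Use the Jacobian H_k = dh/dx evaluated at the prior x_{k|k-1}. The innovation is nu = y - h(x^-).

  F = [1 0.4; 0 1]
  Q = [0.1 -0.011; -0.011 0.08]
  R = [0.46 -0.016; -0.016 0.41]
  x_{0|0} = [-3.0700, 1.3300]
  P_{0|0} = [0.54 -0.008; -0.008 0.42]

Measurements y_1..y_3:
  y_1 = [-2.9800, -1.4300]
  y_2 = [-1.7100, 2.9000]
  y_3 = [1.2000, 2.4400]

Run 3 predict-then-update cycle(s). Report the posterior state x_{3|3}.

x_post = [-0.0421, 0.3688]

step 1: x^-=[-2.5380, 1.3300]  P^-=[0.7008 0.1490; 0.1490 0.5000]  H_jac=[-0.8233 0.0000; 0.0000 -0.9711]  S=[0.9350 0.1031; 0.1031 0.8816]  K=[-0.6068 -0.0932; -0.0714 -0.5425]  nu=[-2.4124, -1.6685]  x^+=[-0.9188, 2.4072]  P^+=[0.3372 0.0293; 0.0293 0.2278]
step 2: x^-=[0.0441, 2.4072]  P^-=[0.4971 0.1095; 0.1095 0.3078]  H_jac=[0.9990 0.0000; 0.0000 -0.6701]  S=[0.9562 -0.0893; -0.0893 0.5482]  K=[0.5148 -0.0500; 0.0805 -0.3632]  nu=[-1.7541, 3.6423]  x^+=[-1.0408, 0.9433]  P^+=[0.2378 0.0429; 0.0429 0.2241]
step 3: x^-=[-0.6635, 0.9433]  P^-=[0.4080 0.1215; 0.1215 0.3041]  H_jac=[0.7879 0.0000; 0.0000 -0.8095]  S=[0.7132 -0.0935; -0.0935 0.6093]  K=[0.4383 -0.0942; 0.0829 -0.3913]  nu=[1.8159, 1.8529]  x^+=[-0.0421, 0.3688]  P^+=[0.2578 0.0564; 0.0564 0.1998]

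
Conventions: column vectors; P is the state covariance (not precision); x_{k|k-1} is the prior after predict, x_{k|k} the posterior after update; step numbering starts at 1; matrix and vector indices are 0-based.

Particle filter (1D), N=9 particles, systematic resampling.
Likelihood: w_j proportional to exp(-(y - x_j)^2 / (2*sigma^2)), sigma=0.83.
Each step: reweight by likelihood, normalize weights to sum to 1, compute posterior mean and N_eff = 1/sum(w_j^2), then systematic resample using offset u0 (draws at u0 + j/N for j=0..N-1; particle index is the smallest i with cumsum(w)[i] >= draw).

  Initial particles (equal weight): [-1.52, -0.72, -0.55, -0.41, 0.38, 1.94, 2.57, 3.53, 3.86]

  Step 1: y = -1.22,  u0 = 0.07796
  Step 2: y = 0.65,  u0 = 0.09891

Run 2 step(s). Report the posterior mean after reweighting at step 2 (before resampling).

step 1: w=[0.2864, 0.2550, 0.2207, 0.1899, 0.0477, 0.0002, 0.0000, 0.0000, 0.0000]  mean=-0.7997  Neff=4.2711  idx=[0, 0, 1, 1, 1, 2, 2, 3, 4]
step 2: w=[0.0112, 0.0112, 0.0875, 0.0875, 0.0875, 0.1201, 0.1201, 0.1511, 0.3239]  mean=-0.2939  Neff=5.5615  idx=[2, 4, 5, 6, 7, 7, 8, 8, 8]

post_mean = -0.2939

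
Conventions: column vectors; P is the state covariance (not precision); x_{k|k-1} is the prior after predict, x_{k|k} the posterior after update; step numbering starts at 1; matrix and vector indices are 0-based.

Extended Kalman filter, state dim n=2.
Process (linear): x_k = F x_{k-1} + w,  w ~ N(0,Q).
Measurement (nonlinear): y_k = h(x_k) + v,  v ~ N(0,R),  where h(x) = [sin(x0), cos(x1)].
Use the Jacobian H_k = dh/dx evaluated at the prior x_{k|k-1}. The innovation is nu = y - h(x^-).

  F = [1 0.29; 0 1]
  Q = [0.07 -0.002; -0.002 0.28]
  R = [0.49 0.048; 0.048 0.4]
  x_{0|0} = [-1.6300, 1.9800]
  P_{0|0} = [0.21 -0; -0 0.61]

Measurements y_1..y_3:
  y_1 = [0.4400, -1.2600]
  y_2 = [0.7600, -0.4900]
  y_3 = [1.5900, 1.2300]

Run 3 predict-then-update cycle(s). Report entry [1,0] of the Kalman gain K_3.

step 1: x^-=[-1.0558, 1.9800]  P^-=[0.3313 0.1749; 0.1749 0.8900]  H_jac=[0.4925 0.0000; 0.0000 -0.9174]  S=[0.5704 -0.0310; -0.0310 1.1491]  K=[0.2789 -0.1321; 0.1125 -0.7075]  nu=[1.3103, -0.8621]  x^+=[-0.5765, 2.7374]  P^+=[0.2646 0.0430; 0.0430 0.3026]
step 2: x^-=[0.2174, 2.7374]  P^-=[0.3850 0.1288; 0.1288 0.5826]  H_jac=[0.9765 0.0000; 0.0000 -0.3932]  S=[0.8571 -0.0014; -0.0014 0.4901]  K=[0.4384 -0.1020; 0.1459 -0.4670]  nu=[0.5443, 0.4294]  x^+=[0.4122, 2.6163]  P^+=[0.2150 0.0503; 0.0503 0.4572]
step 3: x^-=[1.1710, 2.6163]  P^-=[0.3526 0.1809; 0.1809 0.7372]  H_jac=[0.3893 0.0000; 0.0000 -0.5015]  S=[0.5434 0.0127; 0.0127 0.5854]  K=[0.2563 -0.1605; 0.1444 -0.6347]  nu=[0.6689, 2.0952]  x^+=[1.0061, 1.3831]  P^+=[0.3029 0.1035; 0.1035 0.4924]

K[1,0] = 0.1444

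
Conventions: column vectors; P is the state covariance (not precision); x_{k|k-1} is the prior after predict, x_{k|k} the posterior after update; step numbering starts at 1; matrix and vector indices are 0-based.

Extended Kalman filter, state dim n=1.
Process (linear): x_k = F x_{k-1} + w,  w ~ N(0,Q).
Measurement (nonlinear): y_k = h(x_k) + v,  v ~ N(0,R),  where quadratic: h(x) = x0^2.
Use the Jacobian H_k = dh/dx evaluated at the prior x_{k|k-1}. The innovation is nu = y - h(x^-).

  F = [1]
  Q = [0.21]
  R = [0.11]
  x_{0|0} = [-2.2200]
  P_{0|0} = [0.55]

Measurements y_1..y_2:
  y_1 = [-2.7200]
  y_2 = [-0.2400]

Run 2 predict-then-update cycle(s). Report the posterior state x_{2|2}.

step 1: x^-=[-2.2200]  P^-=[0.7600]  H_jac=[-4.4400]  S=[15.0923]  K=[-0.2236]  nu=[-7.6484]  x^+=[-0.5099]  P^+=[0.0055]
step 2: x^-=[-0.5099]  P^-=[0.2155]  H_jac=[-1.0199]  S=[0.3342]  K=[-0.6578]  nu=[-0.5000]  x^+=[-0.1810]  P^+=[0.0709]

x_post = [-0.1810]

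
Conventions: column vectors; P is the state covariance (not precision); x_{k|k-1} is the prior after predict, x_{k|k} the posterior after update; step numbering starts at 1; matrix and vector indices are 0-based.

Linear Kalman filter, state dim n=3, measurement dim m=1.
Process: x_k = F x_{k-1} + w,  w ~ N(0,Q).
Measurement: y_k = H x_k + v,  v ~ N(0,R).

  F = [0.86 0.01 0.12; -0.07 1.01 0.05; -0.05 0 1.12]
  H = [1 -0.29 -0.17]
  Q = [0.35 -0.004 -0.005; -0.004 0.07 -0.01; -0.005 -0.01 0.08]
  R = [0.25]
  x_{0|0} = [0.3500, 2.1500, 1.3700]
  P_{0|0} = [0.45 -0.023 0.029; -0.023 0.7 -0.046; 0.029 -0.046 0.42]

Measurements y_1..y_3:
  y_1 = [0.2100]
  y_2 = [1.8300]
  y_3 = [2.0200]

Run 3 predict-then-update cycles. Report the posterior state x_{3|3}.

step 1: x^-=[0.4869, 2.2155, 1.5169]  P^-=[0.6944 -0.0461 0.0594; -0.0461 0.7857 -0.0381; 0.0594 -0.0381 0.6047]  S=[1.0307]  K=[0.6769; -0.2595; -0.0314]  nu=[0.6235]  x^+=[0.9089, 2.0537, 1.4973]  P^+=[0.2222 0.1350 0.0813; 0.1350 0.7163 -0.0465; 0.0813 -0.0465 0.6037]
step 2: x^-=[0.9819, 2.0855, 1.6315]  P^-=[0.5421 0.1078 0.1438; 0.1078 0.7790 -0.0414; 0.1438 -0.0414 0.8287]  S=[0.7661]  K=[0.6349; -0.1450; 0.0195]  nu=[1.7303]  x^+=[2.0804, 1.8346, 1.6653]  P^+=[0.2333 0.1783 0.1343; 0.1783 0.7629 -0.0393; 0.1343 -0.0393 0.8285]
step 3: x^-=[2.0074, 1.7906, 1.7611]  P^-=[0.5652 0.1492 0.2244; 0.1492 0.8213 -0.0271; 0.2244 -0.0271 1.1047]  S=[0.7507]  K=[0.6445; -0.1123; 0.0591]  nu=[0.8313]  x^+=[2.5431, 1.6972, 1.8102]  P^+=[0.2534 0.2036 0.1957; 0.2036 0.8118 -0.0221; 0.1957 -0.0221 1.1021]

x_post = [2.5431, 1.6972, 1.8102]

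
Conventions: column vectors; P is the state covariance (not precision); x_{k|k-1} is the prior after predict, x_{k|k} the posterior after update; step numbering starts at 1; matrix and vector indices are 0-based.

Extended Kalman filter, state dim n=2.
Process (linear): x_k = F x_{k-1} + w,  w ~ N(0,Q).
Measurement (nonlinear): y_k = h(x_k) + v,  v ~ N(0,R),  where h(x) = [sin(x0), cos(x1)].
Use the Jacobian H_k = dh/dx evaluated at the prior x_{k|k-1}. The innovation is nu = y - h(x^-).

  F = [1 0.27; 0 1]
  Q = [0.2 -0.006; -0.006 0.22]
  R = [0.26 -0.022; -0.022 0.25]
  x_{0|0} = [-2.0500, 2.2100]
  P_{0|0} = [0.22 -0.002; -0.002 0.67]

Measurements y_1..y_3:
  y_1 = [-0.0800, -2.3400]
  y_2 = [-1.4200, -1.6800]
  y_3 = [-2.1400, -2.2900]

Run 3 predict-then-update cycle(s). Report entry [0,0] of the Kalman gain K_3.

step 1: x^-=[-1.4533, 2.2100]  P^-=[0.4678 0.1729; 0.1729 0.8900]  H_jac=[0.1172 0.0000; 0.0000 -0.8026]  S=[0.2664 -0.0383; -0.0383 0.8233]  K=[0.1828 -0.1601; -0.0489 -0.8699]  nu=[0.9131, -1.7434]  x^+=[-1.0073, 3.6820]  P^+=[0.4355 0.0549; 0.0549 0.2696]
step 2: x^-=[-0.0132, 3.6820]  P^-=[0.6848 0.1217; 0.1217 0.4896]  H_jac=[0.9999 0.0000; 0.0000 0.5145]  S=[0.9447 0.0406; 0.0406 0.3796]  K=[0.7211 0.0878; 0.1007 0.6528]  nu=[-1.4068, -0.8225]  x^+=[-1.0998, 3.0033]  P^+=[0.1856 0.0118; 0.0118 0.3129]
step 3: x^-=[-0.2889, 3.0033]  P^-=[0.4148 0.0903; 0.0903 0.5329]  H_jac=[0.9586 0.0000; 0.0000 -0.1378]  S=[0.6411 -0.0339; -0.0339 0.2601]  K=[0.6219 0.0333; 0.1209 -0.2666]  nu=[-1.8551, -1.2995]  x^+=[-1.4858, 3.1254]  P^+=[0.1679 0.0389; 0.0389 0.5029]

K[0,0] = 0.6219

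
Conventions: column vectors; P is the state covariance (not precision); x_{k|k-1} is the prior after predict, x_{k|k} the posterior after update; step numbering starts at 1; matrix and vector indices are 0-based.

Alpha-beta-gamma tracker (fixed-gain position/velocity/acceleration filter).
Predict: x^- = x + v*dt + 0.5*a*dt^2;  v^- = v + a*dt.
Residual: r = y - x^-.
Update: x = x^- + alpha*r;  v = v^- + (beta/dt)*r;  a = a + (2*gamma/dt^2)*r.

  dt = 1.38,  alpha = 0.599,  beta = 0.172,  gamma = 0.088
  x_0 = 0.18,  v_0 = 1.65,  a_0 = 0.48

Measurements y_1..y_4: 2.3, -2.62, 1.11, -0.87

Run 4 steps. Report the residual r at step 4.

resid = -3.5588

step 1: x_pred=2.9141  r=-0.6141  x^+=2.5462  v^+=2.2359  a^+=0.4233
step 2: x_pred=6.0347  r=-8.6547  x^+=0.8506  v^+=1.7412  a^+=-0.3766
step 3: x_pred=2.8949  r=-1.7849  x^+=1.8257  v^+=0.9991  a^+=-0.5416
step 4: x_pred=2.6888  r=-3.5588  x^+=0.5571  v^+=-0.1918  a^+=-0.8704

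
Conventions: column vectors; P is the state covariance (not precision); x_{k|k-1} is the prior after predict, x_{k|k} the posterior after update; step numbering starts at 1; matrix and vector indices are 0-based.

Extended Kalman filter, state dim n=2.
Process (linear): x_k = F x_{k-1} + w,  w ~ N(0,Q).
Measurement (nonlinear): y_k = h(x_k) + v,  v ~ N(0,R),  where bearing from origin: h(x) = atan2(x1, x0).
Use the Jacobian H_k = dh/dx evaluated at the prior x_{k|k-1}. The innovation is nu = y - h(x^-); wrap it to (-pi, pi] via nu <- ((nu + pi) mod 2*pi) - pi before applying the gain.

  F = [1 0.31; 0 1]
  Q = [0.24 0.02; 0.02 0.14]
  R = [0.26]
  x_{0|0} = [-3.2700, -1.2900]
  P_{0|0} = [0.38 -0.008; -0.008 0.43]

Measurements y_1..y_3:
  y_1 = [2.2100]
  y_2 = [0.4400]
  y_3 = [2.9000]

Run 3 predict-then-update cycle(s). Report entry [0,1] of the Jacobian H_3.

H_jac[0,1] = -0.2795

step 1: x^-=[-3.6699, -1.2900]  P^-=[0.6564 0.1453; 0.1453 0.5700]  H_jac=[0.0852 -0.2425]  S=[0.2923]  K=[0.0709; -0.4306]  nu=[-1.2696]  x^+=[-3.7599, -0.7433]  P^+=[0.6549 0.1542; 0.1542 0.5158]
step 2: x^-=[-3.9903, -0.7433]  P^-=[1.0401 0.3341; 0.3341 0.6558]  H_jac=[0.0451 -0.2422]  S=[0.2933]  K=[-0.1159; -0.4902]  nu=[-2.8858]  x^+=[-3.6558, 0.6712]  P^+=[1.0361 0.3175; 0.3175 0.5853]
step 3: x^-=[-3.4477, 0.6712]  P^-=[1.5292 0.5189; 0.5189 0.7253]  H_jac=[-0.0544 -0.2795]  S=[0.3370]  K=[-0.6773; -0.6854]  nu=[-0.0493]  x^+=[-3.4143, 0.7050]  P^+=[1.3747 0.3625; 0.3625 0.5671]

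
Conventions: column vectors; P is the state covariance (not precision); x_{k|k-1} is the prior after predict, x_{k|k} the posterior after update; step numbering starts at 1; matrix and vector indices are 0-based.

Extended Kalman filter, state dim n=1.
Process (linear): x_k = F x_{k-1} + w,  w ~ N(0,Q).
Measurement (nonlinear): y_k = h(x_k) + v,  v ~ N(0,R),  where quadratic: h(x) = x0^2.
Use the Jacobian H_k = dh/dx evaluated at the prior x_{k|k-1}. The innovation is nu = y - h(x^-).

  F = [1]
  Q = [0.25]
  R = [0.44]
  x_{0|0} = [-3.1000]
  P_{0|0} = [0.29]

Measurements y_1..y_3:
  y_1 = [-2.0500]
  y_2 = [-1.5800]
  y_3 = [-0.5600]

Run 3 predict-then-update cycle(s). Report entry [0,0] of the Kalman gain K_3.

K[0,0] = -0.3078

step 1: x^-=[-3.1000]  P^-=[0.5400]  H_jac=[-6.2000]  S=[21.1976]  K=[-0.1579]  nu=[-11.6600]  x^+=[-1.2584]  P^+=[0.0112]
step 2: x^-=[-1.2584]  P^-=[0.2612]  H_jac=[-2.5168]  S=[2.0945]  K=[-0.3139]  nu=[-3.1635]  x^+=[-0.2655]  P^+=[0.0549]
step 3: x^-=[-0.2655]  P^-=[0.3049]  H_jac=[-0.5309]  S=[0.5259]  K=[-0.3078]  nu=[-0.6305]  x^+=[-0.0714]  P^+=[0.2551]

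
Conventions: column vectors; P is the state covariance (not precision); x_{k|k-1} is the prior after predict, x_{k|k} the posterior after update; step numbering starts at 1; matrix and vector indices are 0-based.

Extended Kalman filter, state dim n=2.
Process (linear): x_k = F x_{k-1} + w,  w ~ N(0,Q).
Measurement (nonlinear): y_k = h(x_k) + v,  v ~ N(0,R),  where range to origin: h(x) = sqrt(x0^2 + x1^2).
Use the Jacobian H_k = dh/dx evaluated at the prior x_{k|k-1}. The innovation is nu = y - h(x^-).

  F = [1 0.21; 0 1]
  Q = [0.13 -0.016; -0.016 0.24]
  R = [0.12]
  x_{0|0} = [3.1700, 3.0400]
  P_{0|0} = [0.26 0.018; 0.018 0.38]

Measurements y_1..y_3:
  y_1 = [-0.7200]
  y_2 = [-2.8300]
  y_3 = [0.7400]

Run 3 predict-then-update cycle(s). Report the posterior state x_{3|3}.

step 1: x^-=[3.8084, 3.0400]  P^-=[0.4143 0.0818; 0.0818 0.6200]  H_jac=[0.7815 0.6239]  S=[0.6941]  K=[0.5400; 0.6493]  nu=[-5.5929]  x^+=[0.7882, -0.5916]  P^+=[0.2119 -0.1616; -0.1616 0.3273]
step 2: x^-=[0.6639, -0.5916]  P^-=[0.2885 -0.1089; -0.1089 0.5673]  H_jac=[0.7466 -0.6653]  S=[0.6400]  K=[0.4496; -0.7167]  nu=[-3.7193]  x^+=[-1.0084, 2.0740]  P^+=[0.1591 0.0974; 0.0974 0.2386]
step 3: x^-=[-0.5729, 2.0740]  P^-=[0.3405 0.1315; 0.1315 0.4786]  H_jac=[-0.2663 0.9639]  S=[0.5213]  K=[0.0692; 0.8178]  nu=[-1.4116]  x^+=[-0.6706, 0.9196]  P^+=[0.3380 0.1020; 0.1020 0.1300]

x_post = [-0.6706, 0.9196]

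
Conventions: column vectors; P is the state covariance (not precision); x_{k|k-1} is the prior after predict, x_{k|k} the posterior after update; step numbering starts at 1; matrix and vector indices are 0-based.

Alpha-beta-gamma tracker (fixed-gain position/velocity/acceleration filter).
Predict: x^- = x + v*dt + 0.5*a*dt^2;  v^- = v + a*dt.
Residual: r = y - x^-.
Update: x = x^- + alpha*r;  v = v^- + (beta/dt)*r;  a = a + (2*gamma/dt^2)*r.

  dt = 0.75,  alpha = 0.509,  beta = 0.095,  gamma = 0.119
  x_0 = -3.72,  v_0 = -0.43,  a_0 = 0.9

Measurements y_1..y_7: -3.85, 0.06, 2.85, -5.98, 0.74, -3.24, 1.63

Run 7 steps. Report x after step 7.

step 1: x_pred=-3.7894  r=-0.0606  x^+=-3.8202  v^+=0.2373  a^+=0.8743
step 2: x_pred=-3.3963  r=3.4563  x^+=-1.6371  v^+=1.3309  a^+=2.3368
step 3: x_pred=0.0183  r=2.8317  x^+=1.4596  v^+=3.4421  a^+=3.5349
step 4: x_pred=5.0354  r=-11.0154  x^+=-0.5714  v^+=4.6980  a^+=-1.1259
step 5: x_pred=2.6354  r=-1.8954  x^+=1.6707  v^+=3.6135  a^+=-1.9279
step 6: x_pred=3.8386  r=-7.0786  x^+=0.2356  v^+=1.2710  a^+=-4.9229
step 7: x_pred=-0.1957  r=1.8257  x^+=0.7336  v^+=-2.1899  a^+=-4.1504

x_post = 0.7336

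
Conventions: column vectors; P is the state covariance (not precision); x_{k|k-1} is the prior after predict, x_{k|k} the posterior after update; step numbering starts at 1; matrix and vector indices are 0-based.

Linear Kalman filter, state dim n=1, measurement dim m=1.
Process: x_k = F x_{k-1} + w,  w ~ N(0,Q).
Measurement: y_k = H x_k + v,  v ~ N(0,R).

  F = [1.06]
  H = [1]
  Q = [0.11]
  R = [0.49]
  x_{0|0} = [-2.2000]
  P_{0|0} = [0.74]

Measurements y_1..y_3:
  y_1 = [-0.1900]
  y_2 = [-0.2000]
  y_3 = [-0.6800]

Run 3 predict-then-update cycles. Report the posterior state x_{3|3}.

x_post = [-0.6532]

step 1: x^-=[-2.3320]  P^-=[0.9415]  S=[1.4315]  K=[0.6577]  nu=[2.1420]  x^+=[-0.9232]  P^+=[0.3223]
step 2: x^-=[-0.9786]  P^-=[0.4721]  S=[0.9621]  K=[0.4907]  nu=[0.7786]  x^+=[-0.5965]  P^+=[0.2404]
step 3: x^-=[-0.6323]  P^-=[0.3802]  S=[0.8702]  K=[0.4369]  nu=[-0.0477]  x^+=[-0.6532]  P^+=[0.2141]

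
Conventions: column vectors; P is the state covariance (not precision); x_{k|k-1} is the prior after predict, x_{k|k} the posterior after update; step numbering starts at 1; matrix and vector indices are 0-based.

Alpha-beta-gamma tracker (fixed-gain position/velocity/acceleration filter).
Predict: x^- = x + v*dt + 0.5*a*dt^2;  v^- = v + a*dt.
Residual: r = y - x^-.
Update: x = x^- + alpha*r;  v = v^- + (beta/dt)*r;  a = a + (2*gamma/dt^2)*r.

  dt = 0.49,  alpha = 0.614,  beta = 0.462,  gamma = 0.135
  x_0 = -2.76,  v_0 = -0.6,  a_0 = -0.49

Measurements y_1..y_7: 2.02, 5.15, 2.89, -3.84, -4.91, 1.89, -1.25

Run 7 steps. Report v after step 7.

v_post = -1.4311

step 1: x_pred=-3.1128  r=5.1328  x^+=0.0387  v^+=3.9994  a^+=5.2820
step 2: x_pred=2.6326  r=2.5174  x^+=4.1783  v^+=8.9612  a^+=8.1130
step 3: x_pred=9.5432  r=-6.6532  x^+=5.4581  v^+=6.6635  a^+=0.6312
step 4: x_pred=8.7990  r=-12.6390  x^+=1.0387  v^+=-4.9440  a^+=-13.5818
step 5: x_pred=-3.0144  r=-1.8956  x^+=-4.1783  v^+=-13.3864  a^+=-15.7135
step 6: x_pred=-12.6240  r=14.5140  x^+=-3.7124  v^+=-7.4013  a^+=0.6080
step 7: x_pred=-7.2661  r=6.0161  x^+=-3.5722  v^+=-1.4311  a^+=7.3733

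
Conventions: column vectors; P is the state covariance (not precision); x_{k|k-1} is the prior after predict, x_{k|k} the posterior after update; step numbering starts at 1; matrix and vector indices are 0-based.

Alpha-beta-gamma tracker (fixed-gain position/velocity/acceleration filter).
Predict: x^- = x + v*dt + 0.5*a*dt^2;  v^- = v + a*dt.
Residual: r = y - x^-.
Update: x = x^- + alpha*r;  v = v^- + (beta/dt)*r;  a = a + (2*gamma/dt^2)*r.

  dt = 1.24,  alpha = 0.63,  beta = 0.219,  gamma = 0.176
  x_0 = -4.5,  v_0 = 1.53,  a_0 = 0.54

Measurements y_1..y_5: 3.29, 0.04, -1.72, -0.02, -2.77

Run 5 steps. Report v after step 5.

v_post = -4.0088

step 1: x_pred=-2.1876  r=5.4776  x^+=1.2633  v^+=3.1670  a^+=1.7940
step 2: x_pred=6.5696  r=-6.5296  x^+=2.4560  v^+=4.2384  a^+=0.2992
step 3: x_pred=7.9415  r=-9.6615  x^+=1.8548  v^+=2.9030  a^+=-1.9126
step 4: x_pred=3.9841  r=-4.0041  x^+=1.4615  v^+=-0.1758  a^+=-2.8293
step 5: x_pred=-0.9317  r=-1.8383  x^+=-2.0898  v^+=-4.0088  a^+=-3.2501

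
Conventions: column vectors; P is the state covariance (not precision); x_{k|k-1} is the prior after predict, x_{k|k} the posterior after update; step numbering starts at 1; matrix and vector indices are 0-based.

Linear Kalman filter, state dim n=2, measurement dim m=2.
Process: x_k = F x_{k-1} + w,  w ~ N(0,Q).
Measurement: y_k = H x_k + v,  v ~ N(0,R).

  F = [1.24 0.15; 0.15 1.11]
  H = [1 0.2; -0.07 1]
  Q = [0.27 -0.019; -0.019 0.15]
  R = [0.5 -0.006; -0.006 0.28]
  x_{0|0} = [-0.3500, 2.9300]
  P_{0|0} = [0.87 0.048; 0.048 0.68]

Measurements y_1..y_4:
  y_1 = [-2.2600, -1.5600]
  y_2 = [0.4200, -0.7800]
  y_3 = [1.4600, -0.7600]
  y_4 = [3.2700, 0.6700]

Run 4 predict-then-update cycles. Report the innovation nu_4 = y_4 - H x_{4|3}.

step 1: x^-=[0.0055, 3.1998]  P^-=[1.6409 0.3232; 0.3232 1.0234]  S=[2.3111 0.4025; 0.4025 1.2662]  K=[0.7509 -0.0742; 0.0961 0.7598]  nu=[-2.9055, -4.7594]  x^+=[-1.8232, -0.6957]  P^+=[0.3757 0.0010; 0.0010 0.2123]
step 2: x^-=[-2.3652, -1.0458]  P^-=[0.8528 0.0877; 0.0877 0.4203]  S=[1.4047 0.1048; 0.1048 0.6922]  K=[0.6236 -0.0540; 0.0785 0.5864]  nu=[2.9943, 0.1002]  x^+=[-0.5032, -0.7520]  P^+=[0.3115 0.0029; 0.0029 0.1639]
step 3: x^-=[-0.7368, -0.9102]  P^-=[0.7538 0.0704; 0.0704 0.3600]  S=[1.2964 0.0826; 0.0826 0.6338]  K=[0.5955 -0.0499; 0.0747 0.5504]  nu=[2.3789, 0.0986]  x^+=[0.6749, -0.6781]  P^+=[0.2974 0.0033; 0.0033 0.1539]
step 4: x^-=[0.7352, -0.6515]  P^-=[0.7320 0.0665; 0.0665 0.3474]  S=[1.2725 0.0779; 0.0779 0.6217]  K=[0.5887 -0.0491; 0.0737 0.5421]  nu=[2.6651, 1.3729]  x^+=[2.2367, 0.2893]  P^+=[0.2940 0.0033; 0.0033 0.1516]

innov = [2.6651, 1.3729]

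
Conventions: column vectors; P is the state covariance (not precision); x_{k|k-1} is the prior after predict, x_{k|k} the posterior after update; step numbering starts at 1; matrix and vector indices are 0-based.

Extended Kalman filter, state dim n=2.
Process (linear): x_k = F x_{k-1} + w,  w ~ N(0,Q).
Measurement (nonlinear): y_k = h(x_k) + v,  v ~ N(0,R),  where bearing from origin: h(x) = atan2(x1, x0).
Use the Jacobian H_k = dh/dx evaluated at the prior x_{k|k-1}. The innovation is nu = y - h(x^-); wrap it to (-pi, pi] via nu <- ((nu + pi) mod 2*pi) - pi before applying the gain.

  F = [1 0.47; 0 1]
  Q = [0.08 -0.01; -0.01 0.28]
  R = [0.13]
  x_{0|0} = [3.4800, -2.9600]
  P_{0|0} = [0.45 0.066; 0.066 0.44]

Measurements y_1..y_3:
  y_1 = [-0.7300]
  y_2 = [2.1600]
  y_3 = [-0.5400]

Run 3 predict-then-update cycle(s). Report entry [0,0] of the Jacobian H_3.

step 1: x^-=[2.0888, -2.9600]  P^-=[0.6892 0.2628; 0.2628 0.7200]  H_jac=[0.2255 0.1592]  S=[0.2022]  K=[0.9758; 0.8600]  nu=[0.2263]  x^+=[2.3096, -2.7654]  P^+=[0.4967 0.0931; 0.0931 0.5705]
step 2: x^-=[1.0099, -2.7654]  P^-=[0.7903 0.3513; 0.3513 0.8505]  H_jac=[0.3191 0.1165]  S=[0.2481]  K=[1.1813; 0.8511]  nu=[-2.9025]  x^+=[-2.4187, -5.2357]  P^+=[0.4441 0.1018; 0.1018 0.6708]
step 3: x^-=[-4.8795, -5.2357]  P^-=[0.7680 0.4071; 0.4071 0.9508]  H_jac=[0.1022 -0.0953]  S=[0.1387]  K=[0.2863; -0.3529]  nu=[1.7810]  x^+=[-4.3696, -5.8643]  P^+=[0.7566 0.4211; 0.4211 0.9335]

H_jac[0,0] = 0.1022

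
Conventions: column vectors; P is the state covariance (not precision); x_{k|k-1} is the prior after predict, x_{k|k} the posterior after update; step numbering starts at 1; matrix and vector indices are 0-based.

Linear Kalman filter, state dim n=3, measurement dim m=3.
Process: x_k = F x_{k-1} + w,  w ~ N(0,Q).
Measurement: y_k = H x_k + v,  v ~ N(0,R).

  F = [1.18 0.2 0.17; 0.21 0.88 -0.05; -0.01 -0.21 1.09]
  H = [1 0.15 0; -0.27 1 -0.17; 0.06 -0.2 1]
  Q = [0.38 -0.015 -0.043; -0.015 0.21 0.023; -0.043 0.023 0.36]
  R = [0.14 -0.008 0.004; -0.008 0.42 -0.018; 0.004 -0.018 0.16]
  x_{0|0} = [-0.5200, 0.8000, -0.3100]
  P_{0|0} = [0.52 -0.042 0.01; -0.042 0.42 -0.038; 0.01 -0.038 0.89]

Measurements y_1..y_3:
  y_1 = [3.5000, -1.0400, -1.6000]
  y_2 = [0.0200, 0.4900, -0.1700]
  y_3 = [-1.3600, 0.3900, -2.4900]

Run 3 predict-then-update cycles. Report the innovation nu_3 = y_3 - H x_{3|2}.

step 1: x^-=[-0.5063, 0.6103, -0.5007]  P^-=[1.1282 0.1293 0.1146; 0.1293 0.5480 -0.1365; 0.1146 -0.1365 1.4530]  S=[1.3193 -0.1223 0.1246; -0.1223 1.0794 -0.5514; 0.1246 -0.5514 1.7042]  K=[0.8621 -0.0816 0.0023; 0.2078 0.5286 0.0160; -0.0066 0.0735 0.8969]  nu=[3.9148, -1.8721, -0.9469]  x^+=[3.0189, 0.4192, -1.5133]  P^+=[0.1227 -0.0087 -0.0038; -0.0087 0.2244 0.0393; -0.0038 0.0393 0.1502]
step 2: x^-=[3.3889, 1.0785, -1.7677]  P^-=[0.5611 0.0498 -0.0216; 0.0498 0.3829 0.0108; -0.0216 0.0108 0.5305]  S=[0.7247 -0.0509 -0.0033; -0.0509 0.8267 -0.1710; -0.0033 -0.1710 0.6997]  K=[0.7794 -0.0729 -0.0111; 0.1804 0.4608 0.0236; -0.0192 0.0691 0.7700]  nu=[-3.5307, 0.0260, 1.6101]  x^+=[0.6172, 0.4916, -0.4584]  P^+=[0.1108 -0.0077 -0.0055; -0.0077 0.1957 0.0358; -0.0055 0.0358 0.1294]
step 3: x^-=[0.7486, 0.5851, -0.6090]  P^-=[0.5425 0.0426 -0.0272; 0.0426 0.3609 0.0134; -0.0272 0.0134 0.5060]  S=[0.7034 -0.0552 -0.0076; -0.0552 0.8050 -0.1586; -0.0076 -0.1586 0.6728]  K=[0.7745 -0.0728 -0.0131; 0.1729 0.4477 0.0240; -0.0223 0.0674 0.7614]  nu=[-2.1964, -0.0965, -1.8089]  x^+=[-0.9216, 0.1187, -1.9439]  P^+=[0.1101 -0.0078 -0.0059; -0.0078 0.1901 0.0350; -0.0059 0.0350 0.1279]

innov = [-2.1964, -0.0965, -1.8089]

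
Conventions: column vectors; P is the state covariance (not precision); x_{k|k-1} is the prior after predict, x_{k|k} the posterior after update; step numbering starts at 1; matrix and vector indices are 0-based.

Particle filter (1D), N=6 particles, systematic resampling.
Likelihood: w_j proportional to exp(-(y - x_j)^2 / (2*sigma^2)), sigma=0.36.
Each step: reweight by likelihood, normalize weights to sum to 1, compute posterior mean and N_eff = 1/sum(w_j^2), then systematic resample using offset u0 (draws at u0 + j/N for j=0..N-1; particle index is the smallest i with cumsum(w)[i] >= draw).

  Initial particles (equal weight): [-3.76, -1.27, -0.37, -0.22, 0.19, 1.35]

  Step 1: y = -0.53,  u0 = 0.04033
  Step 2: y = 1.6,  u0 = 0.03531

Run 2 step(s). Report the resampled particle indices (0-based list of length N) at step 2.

resampled_idx = [1, 4, 4, 4, 5, 5]

step 1: w=[0.0000, 0.0653, 0.4891, 0.3726, 0.0731, 0.0000]  mean=-0.3319  Neff=2.5799  idx=[1, 2, 2, 2, 3, 3]
step 2: w=[0.0000, 0.0478, 0.0478, 0.0478, 0.4283, 0.4283]  mean=-0.2415  Neff=2.6754  idx=[1, 4, 4, 4, 5, 5]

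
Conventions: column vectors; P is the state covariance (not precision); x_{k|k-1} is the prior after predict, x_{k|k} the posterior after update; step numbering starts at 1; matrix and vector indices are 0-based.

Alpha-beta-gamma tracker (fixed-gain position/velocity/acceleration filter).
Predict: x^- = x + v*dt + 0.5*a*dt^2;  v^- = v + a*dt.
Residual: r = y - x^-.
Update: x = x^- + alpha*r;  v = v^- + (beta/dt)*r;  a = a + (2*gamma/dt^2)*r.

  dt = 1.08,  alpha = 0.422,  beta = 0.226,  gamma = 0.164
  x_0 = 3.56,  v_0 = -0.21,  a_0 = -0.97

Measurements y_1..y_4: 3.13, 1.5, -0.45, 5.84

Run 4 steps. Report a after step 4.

a_post = 2.3052

step 1: x_pred=2.7675  r=0.3625  x^+=2.9205  v^+=-1.1817  a^+=-0.8681
step 2: x_pred=1.1379  r=0.3621  x^+=1.2907  v^+=-2.0435  a^+=-0.7662
step 3: x_pred=-1.3631  r=0.9131  x^+=-0.9778  v^+=-2.6800  a^+=-0.5095
step 4: x_pred=-4.1693  r=10.0093  x^+=0.0547  v^+=-1.1357  a^+=2.3052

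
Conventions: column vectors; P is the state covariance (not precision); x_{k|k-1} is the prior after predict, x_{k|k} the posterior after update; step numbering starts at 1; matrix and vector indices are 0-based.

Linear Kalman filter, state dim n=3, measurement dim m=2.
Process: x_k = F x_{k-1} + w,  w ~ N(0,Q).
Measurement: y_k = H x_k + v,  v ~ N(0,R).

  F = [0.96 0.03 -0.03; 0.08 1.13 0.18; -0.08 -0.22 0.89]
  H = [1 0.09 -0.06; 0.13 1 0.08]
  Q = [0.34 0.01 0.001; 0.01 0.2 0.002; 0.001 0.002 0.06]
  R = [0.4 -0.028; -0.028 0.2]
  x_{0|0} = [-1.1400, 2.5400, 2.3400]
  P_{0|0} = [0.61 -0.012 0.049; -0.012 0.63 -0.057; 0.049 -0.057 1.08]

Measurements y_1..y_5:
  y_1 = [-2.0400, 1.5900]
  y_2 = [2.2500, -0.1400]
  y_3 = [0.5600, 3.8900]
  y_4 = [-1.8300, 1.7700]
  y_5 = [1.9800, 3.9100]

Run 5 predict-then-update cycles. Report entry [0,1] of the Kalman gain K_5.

K[0,1] = 0.0404

step 1: x^-=[-1.0884, 3.2002, 1.6150]  P^-=[0.9003 0.0693 -0.0362; 0.0693 1.0194 -0.0365; -0.0362 -0.0365 0.9648]  S=[1.3292 0.2456; 0.2456 1.2522]  K=[0.6812 0.0129; -0.0296 0.8247; -0.0815 0.0447]  nu=[-1.1427, -1.5979]  x^+=[-1.8875, 1.9161, 1.6367]  P^+=[0.2789 -0.0551 0.0297; -0.0551 0.1785 -0.0691; 0.0297 -0.0691 0.9552]
step 2: x^-=[-1.8036, 2.3088, 1.1861]  P^-=[0.5933 -0.0206 -0.0122; -0.0206 0.4234 0.0498; -0.0122 0.0498 0.8479]  S=[0.9970 0.0588; 0.0588 0.6412]  K=[0.5920 0.0323; -0.0246 0.6646; -0.0698 0.1874]  nu=[3.9170, -2.3093]  x^+=[0.4408, 0.6775, 0.4798]  P^+=[0.2409 -0.0429 0.0187; -0.0429 0.1415 -0.0288; 0.0187 -0.0288 0.8221]
step 3: x^-=[0.4291, 0.8873, 0.2427]  P^-=[0.5594 -0.0138 -0.0161; -0.0138 0.3899 0.0749; -0.0161 0.0749 0.7267]  S=[0.9638 0.0572; 0.0572 0.6121]  K=[0.5777 0.0401; -0.0209 0.6459; -0.0681 0.2203]  nu=[0.0657, 2.9276]  x^+=[0.5844, 2.7767, 0.8831]  P^+=[0.2341 -0.0393 0.0092; -0.0393 0.1357 -0.0108; 0.0092 -0.0108 0.6942]
step 4: x^-=[0.6179, 3.3433, 0.1283]  P^-=[0.5537 -0.0120 -0.0205; -0.0120 0.3861 0.0723; -0.0205 0.0723 0.6195]  S=[0.9585 0.0583; 0.0583 0.6074]  K=[0.5753 0.0408; -0.0200 0.6445; -0.0656 0.2026]  nu=[-2.7411, -1.6639]  x^+=[-1.0269, 2.3258, -0.0288]  P^+=[0.2327 -0.0385 0.0041; -0.0385 0.1349 -0.0055; 0.0041 -0.0055 0.5920]
step 5: x^-=[-0.9152, 2.5409, -0.4552]  P^-=[0.5527 -0.0118 -0.0220; -0.0118 0.3838 0.0609; -0.0220 0.0609 0.5371]  S=[0.9576 0.0591; 0.0591 0.6028]  K=[0.5749 0.0404; -0.0198 0.6442; -0.0616 0.1735]  nu=[2.6392, 1.5245]  x^+=[0.6637, 3.4707, -0.3533]  P^+=[0.2324 -0.0384 0.0019; -0.0384 0.1348 -0.0052; 0.0019 -0.0052 0.5166]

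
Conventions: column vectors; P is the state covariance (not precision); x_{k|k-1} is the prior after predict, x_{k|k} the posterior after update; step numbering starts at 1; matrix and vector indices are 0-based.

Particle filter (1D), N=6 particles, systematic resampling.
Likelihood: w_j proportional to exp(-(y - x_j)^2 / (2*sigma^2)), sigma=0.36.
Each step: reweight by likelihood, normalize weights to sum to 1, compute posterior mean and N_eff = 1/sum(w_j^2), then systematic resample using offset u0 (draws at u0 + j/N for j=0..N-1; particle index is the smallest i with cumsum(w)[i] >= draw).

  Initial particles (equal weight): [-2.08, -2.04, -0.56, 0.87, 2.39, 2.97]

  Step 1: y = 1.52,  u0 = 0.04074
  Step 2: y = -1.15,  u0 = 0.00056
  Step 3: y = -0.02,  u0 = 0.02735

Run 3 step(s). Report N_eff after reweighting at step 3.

N_eff = 6.0000

step 1: w=[0.0000, 0.0000, 0.0000, 0.7832, 0.2156, 0.0012]  mean=1.2002  Neff=1.5153  idx=[3, 3, 3, 3, 3, 4]
step 2: w=[0.2000, 0.2000, 0.2000, 0.2000, 0.2000, 0.0000]  mean=0.8700  Neff=5.0000  idx=[0, 0, 1, 2, 3, 4]
step 3: w=[0.1667, 0.1667, 0.1667, 0.1667, 0.1667, 0.1667]  mean=0.8700  Neff=6.0000  idx=[0, 1, 2, 3, 4, 5]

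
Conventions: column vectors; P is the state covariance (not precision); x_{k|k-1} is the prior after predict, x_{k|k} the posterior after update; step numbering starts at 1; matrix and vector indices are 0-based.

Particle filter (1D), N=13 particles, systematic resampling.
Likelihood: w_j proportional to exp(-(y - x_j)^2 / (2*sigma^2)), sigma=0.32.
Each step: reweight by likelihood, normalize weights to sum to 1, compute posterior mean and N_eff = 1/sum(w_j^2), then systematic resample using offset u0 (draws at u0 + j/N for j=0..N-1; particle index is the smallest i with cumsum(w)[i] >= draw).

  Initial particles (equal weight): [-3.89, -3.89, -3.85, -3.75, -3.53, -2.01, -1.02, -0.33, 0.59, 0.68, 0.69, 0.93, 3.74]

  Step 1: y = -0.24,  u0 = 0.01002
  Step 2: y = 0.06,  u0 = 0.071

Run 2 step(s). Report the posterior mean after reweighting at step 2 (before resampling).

step 1: w=[0.0000, 0.0000, 0.0000, 0.0000, 0.0000, 0.0000, 0.0475, 0.8908, 0.0321, 0.0149, 0.0136, 0.0012, 0.0000]  mean=-0.3030  Neff=1.2543  idx=[6, 7, 7, 7, 7, 7, 7, 7, 7, 7, 7, 7, 7]
step 2: w=[0.0006, 0.0833, 0.0833, 0.0833, 0.0833, 0.0833, 0.0833, 0.0833, 0.0833, 0.0833, 0.0833, 0.0833, 0.0833]  mean=-0.3304  Neff=12.0141  idx=[1, 2, 3, 4, 5, 6, 7, 8, 9, 10, 11, 12, 12]

post_mean = -0.3304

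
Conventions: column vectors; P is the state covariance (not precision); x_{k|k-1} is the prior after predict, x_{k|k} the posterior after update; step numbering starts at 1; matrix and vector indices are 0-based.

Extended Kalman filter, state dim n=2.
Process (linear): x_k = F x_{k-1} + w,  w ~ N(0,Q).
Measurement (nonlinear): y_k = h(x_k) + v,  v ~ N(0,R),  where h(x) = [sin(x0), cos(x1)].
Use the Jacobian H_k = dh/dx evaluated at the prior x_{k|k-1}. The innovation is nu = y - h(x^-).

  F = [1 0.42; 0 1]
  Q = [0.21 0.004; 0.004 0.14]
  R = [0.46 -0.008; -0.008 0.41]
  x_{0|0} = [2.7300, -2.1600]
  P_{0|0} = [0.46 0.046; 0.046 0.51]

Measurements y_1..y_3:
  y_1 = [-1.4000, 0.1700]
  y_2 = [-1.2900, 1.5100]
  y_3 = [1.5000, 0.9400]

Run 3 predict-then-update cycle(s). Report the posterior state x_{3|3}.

x_post = [2.3249, -0.7789]

step 1: x^-=[1.8228, -2.1600]  P^-=[0.7986 0.2642; 0.2642 0.6500]  H_jac=[-0.2493 0.0000; 0.0000 0.8314]  S=[0.5097 -0.0628; -0.0628 0.8593]  K=[-0.3625 0.2291; -0.0523 0.6251]  nu=[-2.3684, 0.7257]  x^+=[2.8476, -1.5826]  P^+=[0.6761 0.1165; 0.1165 0.3088]
step 2: x^-=[2.1829, -1.5826]  P^-=[1.0384 0.2502; 0.2502 0.4488]  H_jac=[-0.5746 0.0000; 0.0000 0.9999]  S=[0.8029 -0.1517; -0.1517 0.8587]  K=[-0.7119 0.1655; -0.0831 0.5079]  nu=[-2.1084, 1.5218]  x^+=[3.9358, -0.6346]  P^+=[0.5722 0.0736; 0.0736 0.2089]
step 3: x^-=[3.6693, -0.6346]  P^-=[0.8809 0.1653; 0.1653 0.3489]  H_jac=[-0.8640 0.0000; 0.0000 0.5928]  S=[1.1175 -0.0927; -0.0927 0.5326]  K=[-0.6755 0.0665; -0.0970 0.3715]  nu=[2.0036, 0.1347]  x^+=[2.3249, -0.7789]  P^+=[0.3603 0.0551; 0.0551 0.2582]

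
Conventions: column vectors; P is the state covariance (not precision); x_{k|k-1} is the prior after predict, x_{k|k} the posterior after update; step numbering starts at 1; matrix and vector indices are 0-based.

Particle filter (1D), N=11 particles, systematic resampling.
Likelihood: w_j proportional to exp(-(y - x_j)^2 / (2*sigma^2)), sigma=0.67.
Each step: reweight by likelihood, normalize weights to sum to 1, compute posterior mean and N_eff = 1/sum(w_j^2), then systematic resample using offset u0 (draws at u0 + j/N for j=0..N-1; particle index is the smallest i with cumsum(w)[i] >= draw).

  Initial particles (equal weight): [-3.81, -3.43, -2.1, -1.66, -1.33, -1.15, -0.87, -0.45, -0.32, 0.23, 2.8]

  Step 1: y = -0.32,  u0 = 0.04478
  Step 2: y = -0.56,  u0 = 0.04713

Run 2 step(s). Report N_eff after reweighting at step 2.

step 1: w=[0.0000, 0.0000, 0.0067, 0.0310, 0.0736, 0.1065, 0.1638, 0.2251, 0.2294, 0.1638, 0.0000]  mean=-0.5656  Neff=5.7233  idx=[4, 5, 6, 6, 7, 7, 7, 8, 8, 9, 9]
step 2: w=[0.0585, 0.0769, 0.1018, 0.1018, 0.1118, 0.1118, 0.1118, 0.1063, 0.1063, 0.0565, 0.0565]  mean=-0.5363  Neff=10.3592  idx=[0, 2, 2, 3, 4, 5, 6, 7, 7, 8, 10]

N_eff = 10.3592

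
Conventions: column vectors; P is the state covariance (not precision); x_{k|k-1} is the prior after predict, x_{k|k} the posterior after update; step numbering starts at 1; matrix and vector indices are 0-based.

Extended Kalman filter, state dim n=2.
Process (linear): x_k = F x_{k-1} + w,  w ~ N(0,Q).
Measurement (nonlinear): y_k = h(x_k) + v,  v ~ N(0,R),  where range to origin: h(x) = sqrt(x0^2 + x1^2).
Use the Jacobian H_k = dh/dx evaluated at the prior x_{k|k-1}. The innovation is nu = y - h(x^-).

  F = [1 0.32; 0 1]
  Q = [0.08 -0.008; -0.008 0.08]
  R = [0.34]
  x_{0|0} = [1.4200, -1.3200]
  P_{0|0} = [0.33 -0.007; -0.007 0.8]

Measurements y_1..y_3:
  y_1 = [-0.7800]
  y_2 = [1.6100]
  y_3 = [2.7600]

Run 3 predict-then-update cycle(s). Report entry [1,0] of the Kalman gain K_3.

K[1,0] = 0.3501

step 1: x^-=[0.9976, -1.3200]  P^-=[0.4874 0.2410; 0.2410 0.8800]  H_jac=[0.6029 -0.7978]  S=[0.8454]  K=[0.1202; -0.6585]  nu=[-2.4346]  x^+=[0.7049, 0.2832]  P^+=[0.4752 0.3079; 0.3079 0.5134]
step 2: x^-=[0.7956, 0.2832]  P^-=[0.8049 0.4642; 0.4642 0.5934]  H_jac=[0.9421 0.3354]  S=[1.4144]  K=[0.6462; 0.4499]  nu=[0.7655]  x^+=[1.2902, 0.6276]  P^+=[0.2143 0.0530; 0.0530 0.3071]
step 3: x^-=[1.4911, 0.6276]  P^-=[0.3597 0.1433; 0.1433 0.3871]  H_jac=[0.9217 0.3880]  S=[0.8063]  K=[0.4801; 0.3501]  nu=[1.1422]  x^+=[2.0395, 1.0275]  P^+=[0.1738 0.0078; 0.0078 0.2883]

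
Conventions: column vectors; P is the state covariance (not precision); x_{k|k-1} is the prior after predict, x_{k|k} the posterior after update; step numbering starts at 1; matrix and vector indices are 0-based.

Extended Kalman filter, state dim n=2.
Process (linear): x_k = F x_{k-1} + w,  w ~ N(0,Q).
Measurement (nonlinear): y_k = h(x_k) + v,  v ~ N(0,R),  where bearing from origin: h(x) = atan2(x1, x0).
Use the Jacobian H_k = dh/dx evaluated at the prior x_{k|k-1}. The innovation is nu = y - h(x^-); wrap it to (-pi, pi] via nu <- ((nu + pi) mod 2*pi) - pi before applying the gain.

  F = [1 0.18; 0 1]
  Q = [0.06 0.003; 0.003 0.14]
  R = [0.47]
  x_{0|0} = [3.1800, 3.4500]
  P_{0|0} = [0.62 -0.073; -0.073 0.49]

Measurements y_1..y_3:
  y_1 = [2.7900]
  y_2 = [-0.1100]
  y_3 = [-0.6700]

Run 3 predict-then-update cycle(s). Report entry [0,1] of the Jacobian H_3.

step 1: x^-=[3.8010, 3.4500]  P^-=[0.6696 0.0182; 0.0182 0.6300]  H_jac=[-0.1309 0.1442]  S=[0.4939]  K=[-0.1722; 0.1792]  nu=[2.0530]  x^+=[3.4475, 3.8178]  P^+=[0.6550 0.0334; 0.0334 0.6141]
step 2: x^-=[4.1347, 3.8178]  P^-=[0.7469 0.1470; 0.1470 0.7541]  H_jac=[-0.1205 0.1305]  S=[0.4891]  K=[-0.1449; 0.1651]  nu=[-0.8556]  x^+=[4.2586, 3.6766]  P^+=[0.7366 0.1587; 0.1587 0.7408]
step 3: x^-=[4.9204, 3.6766]  P^-=[0.8778 0.2950; 0.2950 0.8808]  H_jac=[-0.0975 0.1304]  S=[0.4858]  K=[-0.0969; 0.1773]  nu=[-1.3117]  x^+=[5.0475, 3.4441]  P^+=[0.8732 0.3034; 0.3034 0.8655]

H_jac[0,1] = 0.1304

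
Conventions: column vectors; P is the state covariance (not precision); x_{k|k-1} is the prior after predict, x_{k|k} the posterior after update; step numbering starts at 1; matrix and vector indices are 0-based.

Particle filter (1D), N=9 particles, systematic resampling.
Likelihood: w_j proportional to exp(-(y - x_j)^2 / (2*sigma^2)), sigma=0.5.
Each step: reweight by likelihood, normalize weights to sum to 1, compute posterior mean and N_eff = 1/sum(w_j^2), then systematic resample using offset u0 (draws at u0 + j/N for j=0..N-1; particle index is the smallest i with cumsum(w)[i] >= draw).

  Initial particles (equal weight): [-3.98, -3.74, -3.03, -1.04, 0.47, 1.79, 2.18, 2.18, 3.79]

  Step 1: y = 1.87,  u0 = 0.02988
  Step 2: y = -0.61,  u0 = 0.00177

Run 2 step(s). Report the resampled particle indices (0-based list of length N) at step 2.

resampled_idx = [0, 0, 0, 1, 1, 2, 2, 3, 3]

step 1: w=[0.0000, 0.0000, 0.0000, 0.0000, 0.0075, 0.3714, 0.3104, 0.3104, 0.0002]  mean=2.0228  Neff=3.0234  idx=[5, 5, 5, 5, 6, 6, 7, 7, 7]
step 2: w=[0.2447, 0.2447, 0.2447, 0.2447, 0.0043, 0.0043, 0.0043, 0.0043, 0.0043]  mean=1.7983  Neff=4.1749  idx=[0, 0, 0, 1, 1, 2, 2, 3, 3]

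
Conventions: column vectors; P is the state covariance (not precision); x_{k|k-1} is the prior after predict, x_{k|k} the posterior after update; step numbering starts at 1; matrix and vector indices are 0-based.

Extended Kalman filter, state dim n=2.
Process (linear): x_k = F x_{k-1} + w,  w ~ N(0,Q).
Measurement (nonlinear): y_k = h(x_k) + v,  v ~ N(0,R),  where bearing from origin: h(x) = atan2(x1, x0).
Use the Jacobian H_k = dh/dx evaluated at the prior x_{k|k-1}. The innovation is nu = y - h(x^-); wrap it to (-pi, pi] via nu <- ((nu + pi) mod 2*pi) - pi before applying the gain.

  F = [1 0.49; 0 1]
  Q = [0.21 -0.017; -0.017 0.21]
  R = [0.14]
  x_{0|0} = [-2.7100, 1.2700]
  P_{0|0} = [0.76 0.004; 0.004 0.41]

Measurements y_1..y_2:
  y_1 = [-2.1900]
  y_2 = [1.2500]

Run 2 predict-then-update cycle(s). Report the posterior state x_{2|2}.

x_post = [-3.3524, 1.6611]

step 1: x^-=[-2.0877, 1.2700]  P^-=[1.0724 0.1879; 0.1879 0.6200]  H_jac=[-0.2127 -0.3496]  S=[0.2922]  K=[-1.0052; -0.8785]  nu=[1.4981]  x^+=[-3.5937, -0.0461]  P^+=[0.7771 -0.0702; -0.0702 0.3945]
step 2: x^-=[-3.6162, -0.0461]  P^-=[1.0130 0.1061; 0.1061 0.6045]  H_jac=[0.0035 -0.2765]  S=[0.1860]  K=[-0.1385; -0.8965]  nu=[-1.9043]  x^+=[-3.3524, 1.6611]  P^+=[1.0094 0.0830; 0.0830 0.4550]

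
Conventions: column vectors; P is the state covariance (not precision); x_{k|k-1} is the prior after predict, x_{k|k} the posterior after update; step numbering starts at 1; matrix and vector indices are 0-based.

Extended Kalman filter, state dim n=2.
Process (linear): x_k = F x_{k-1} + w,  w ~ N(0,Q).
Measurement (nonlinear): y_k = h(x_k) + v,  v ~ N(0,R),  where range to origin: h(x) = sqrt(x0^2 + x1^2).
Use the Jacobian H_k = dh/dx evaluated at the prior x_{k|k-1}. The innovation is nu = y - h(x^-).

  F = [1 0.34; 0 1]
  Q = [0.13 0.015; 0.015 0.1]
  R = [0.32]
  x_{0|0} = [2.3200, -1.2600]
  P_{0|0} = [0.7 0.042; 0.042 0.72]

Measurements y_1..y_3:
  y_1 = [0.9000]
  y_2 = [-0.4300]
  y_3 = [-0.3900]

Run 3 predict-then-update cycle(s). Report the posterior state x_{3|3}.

x_post = [-0.3120, -0.5819]

step 1: x^-=[1.8916, -1.2600]  P^-=[0.9418 0.3018; 0.3018 0.8200]  H_jac=[0.8323 -0.5544]  S=[0.9459]  K=[0.6518; -0.2151]  nu=[-1.3728]  x^+=[0.9968, -0.9648]  P^+=[0.5400 0.4344; 0.4344 0.7763]
step 2: x^-=[0.6688, -0.9648]  P^-=[1.0551 0.7133; 0.7133 0.8763]  H_jac=[0.5697 -0.8219]  S=[0.5863]  K=[0.0253; -0.5352]  nu=[-1.6039]  x^+=[0.6282, -0.1064]  P^+=[1.0547 0.7213; 0.7213 0.7083]
step 3: x^-=[0.5920, -0.1064]  P^-=[1.7570 0.9771; 0.9771 0.8083]  H_jac=[0.9842 -0.1770]  S=[1.7070]  K=[0.9118; 0.4796]  nu=[-0.9915]  x^+=[-0.3120, -0.5819]  P^+=[0.3379 0.2307; 0.2307 0.4157]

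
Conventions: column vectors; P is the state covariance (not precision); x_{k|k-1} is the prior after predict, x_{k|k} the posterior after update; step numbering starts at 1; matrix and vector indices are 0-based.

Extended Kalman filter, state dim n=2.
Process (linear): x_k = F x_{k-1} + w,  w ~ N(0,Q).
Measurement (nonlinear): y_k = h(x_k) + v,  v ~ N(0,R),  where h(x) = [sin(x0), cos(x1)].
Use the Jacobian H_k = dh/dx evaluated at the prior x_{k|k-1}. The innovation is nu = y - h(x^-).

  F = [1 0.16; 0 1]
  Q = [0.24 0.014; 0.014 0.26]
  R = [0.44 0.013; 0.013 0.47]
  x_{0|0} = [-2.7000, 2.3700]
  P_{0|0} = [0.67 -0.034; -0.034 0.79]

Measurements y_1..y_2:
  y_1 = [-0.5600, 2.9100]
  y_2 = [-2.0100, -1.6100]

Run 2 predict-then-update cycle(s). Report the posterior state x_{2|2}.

step 1: x^-=[-2.3208, 2.3700]  P^-=[0.9193 0.1064; 0.1064 1.0500]  H_jac=[-0.6816 0.0000; 0.0000 -0.6973]  S=[0.8672 0.0636; 0.0636 0.9805]  K=[-0.7205 -0.0289; -0.0290 -0.7448]  nu=[0.1717, 3.6268]  x^+=[-2.5495, -0.3363]  P^+=[0.4657 0.0329; 0.0329 0.5026]
step 2: x^-=[-2.6033, -0.3363]  P^-=[0.7291 0.1274; 0.1274 0.7626]  H_jac=[-0.8586 0.0000; 0.0000 0.3300]  S=[0.9775 -0.0231; -0.0231 0.5530]  K=[-0.6392 0.0493; -0.1012 0.4508]  nu=[-1.4973, -2.5540]  x^+=[-1.7721, -1.3360]  P^+=[0.3268 0.0451; 0.0451 0.6381]

x_post = [-1.7721, -1.3360]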